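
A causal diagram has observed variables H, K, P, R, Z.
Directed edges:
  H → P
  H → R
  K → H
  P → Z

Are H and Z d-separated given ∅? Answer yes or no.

Bayes-Ball from H | ∅ reaches {K,P,R,Z}.
Z ∈ reach(H|∅) ⇒ H ⊥̸ Z | ∅.

No — H and Z are d-connected given ∅.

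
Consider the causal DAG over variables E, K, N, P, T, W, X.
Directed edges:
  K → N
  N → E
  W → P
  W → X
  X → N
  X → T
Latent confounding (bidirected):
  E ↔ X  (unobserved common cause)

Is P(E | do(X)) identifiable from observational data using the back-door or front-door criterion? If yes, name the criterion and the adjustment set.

desc(X)\{X}={E,N,T}; candidates ⊆ {K,P,W}.
X↔E: latent back-door arc(s) into X.
size 0: {}; under {} X still reaches {E,P,W} ∋ E.
size 1: {K}, {P}, {W}; under {K} X still reaches {E,P,W} ∋ E.
size 2: {K,P}, {K,W}, {P,W}; under {K,P} X still reaches {E,W} ∋ E.
X↔E cannot be blocked by any observed set — no back-door set.
{N}: (i) intercepts every directed X→E path; (ii) no back-door X→{N}; (iii) {X} blocks every back-door {N}→E. Front-door holds.
P(E|do(X)) = Σ_{N} P(N|X) Σ_{X'} P(E|N,X')P(X').

P(E|do(X)): frontdoor, adjust for {N}.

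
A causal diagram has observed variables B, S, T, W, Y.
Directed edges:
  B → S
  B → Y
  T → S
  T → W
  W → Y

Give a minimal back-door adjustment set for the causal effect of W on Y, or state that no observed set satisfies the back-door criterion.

W→Y: minimal back-door set ∅.

desc(W)\{W}={Y}; candidates ⊆ {B,S,T}.
∅: W⊥Y given ∅ in G with W→· removed — back-door holds.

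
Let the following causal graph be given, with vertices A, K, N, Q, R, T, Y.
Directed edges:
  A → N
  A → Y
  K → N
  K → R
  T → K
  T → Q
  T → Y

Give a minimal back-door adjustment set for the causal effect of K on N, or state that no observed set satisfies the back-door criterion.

K→N: minimal back-door set ∅.

desc(K)\{K}={N,R}; candidates ⊆ {A,Q,T,Y}.
∅: K⊥N given ∅ in G with K→· removed — back-door holds.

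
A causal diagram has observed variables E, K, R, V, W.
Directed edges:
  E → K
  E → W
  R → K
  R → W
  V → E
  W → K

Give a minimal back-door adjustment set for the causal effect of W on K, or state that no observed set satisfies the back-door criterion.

W→K: minimal back-door set {E, R}.

desc(W)\{W}={K}; candidates ⊆ {E,R,V}.
size 0: {}; under {} W still reaches {E,K,R,V} ∋ K.
size 1: {E}, {R}, {V}; under {E} W still reaches {K,R} ∋ K.
{E,R}: W⊥K given {E,R} in G with W→· removed — back-door holds.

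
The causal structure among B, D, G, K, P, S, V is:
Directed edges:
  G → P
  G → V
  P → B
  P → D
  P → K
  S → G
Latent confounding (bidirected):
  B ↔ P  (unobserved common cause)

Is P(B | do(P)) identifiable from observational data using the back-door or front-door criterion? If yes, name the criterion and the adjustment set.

desc(P)\{P}={B,D,K}; candidates ⊆ {G,S,V}.
P↔B: latent back-door arc(s) into P.
size 0: {}; under {} P still reaches {B,G,S,V} ∋ B.
size 1: {G}, {S}, {V}; under {G} P still reaches {B} ∋ B.
size 2: {G,S}, {G,V}, {S,V}; under {G,S} P still reaches {B} ∋ B.
P↔B cannot be blocked by any observed set — no back-door set.
No mediator lies on a directed P→…→B path.
Neither criterion identifies P(B|do(P)) in this graph.

P(B|do(P)): not identifiable (no BD/FD set).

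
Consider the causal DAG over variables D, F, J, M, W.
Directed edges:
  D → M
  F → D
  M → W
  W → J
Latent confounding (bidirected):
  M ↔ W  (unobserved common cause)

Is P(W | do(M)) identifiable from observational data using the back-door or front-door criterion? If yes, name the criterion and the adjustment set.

P(W|do(M)): not identifiable (no BD/FD set).

desc(M)\{M}={J,W}; candidates ⊆ {D,F}.
M↔W: latent back-door arc(s) into M.
size 0: {}; under {} M still reaches {D,F,J,W} ∋ W.
size 1: {D}, {F}; under {D} M still reaches {J,W} ∋ W.
size 2: {D,F}; under {D,F} M still reaches {J,W} ∋ W.
M↔W cannot be blocked by any observed set — no back-door set.
No mediator lies on a directed M→…→W path.
Neither criterion identifies P(W|do(M)) in this graph.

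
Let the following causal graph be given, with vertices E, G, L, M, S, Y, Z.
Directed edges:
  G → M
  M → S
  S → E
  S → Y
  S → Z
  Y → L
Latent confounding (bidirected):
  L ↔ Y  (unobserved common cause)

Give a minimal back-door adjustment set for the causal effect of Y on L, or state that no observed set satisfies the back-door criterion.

desc(Y)\{Y}={L}; candidates ⊆ {E,G,M,S,Z}.
Y↔L: latent back-door arc(s) into Y.
size 0: {}; under {} Y still reaches {E,G,L,M,S,Z} ∋ L.
size 1: {E}, {G}, {M} …(+2); under {E} Y still reaches {G,L,M,S,Z} ∋ L.
size 2: {E,G}, {E,M}, {E,S} …(+7); under {E,G} Y still reaches {L,M,S,Z} ∋ L.
Y↔L cannot be blocked by any observed set — no back-door set.

Y→L: no observed back-door set.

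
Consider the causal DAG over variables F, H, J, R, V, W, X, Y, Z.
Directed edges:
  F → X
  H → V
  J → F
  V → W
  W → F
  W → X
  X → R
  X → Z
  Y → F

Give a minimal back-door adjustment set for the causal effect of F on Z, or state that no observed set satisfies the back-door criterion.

F→Z: minimal back-door set {W}.

desc(F)\{F}={R,X,Z}; candidates ⊆ {H,J,V,W,Y}.
size 0: {}; under {} F still reaches {H,J,R,V,W,X,Y,Z} ∋ Z.
{W}: F⊥Z given {W} in G with F→· removed — back-door holds.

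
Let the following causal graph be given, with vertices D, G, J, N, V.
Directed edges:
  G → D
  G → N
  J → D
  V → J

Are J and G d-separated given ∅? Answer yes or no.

Bayes-Ball from J | ∅ reaches {D,V}.
G ∉ reach(J|∅) ⇒ J ⊥ G | ∅.

Yes — J ⊥ G | ∅.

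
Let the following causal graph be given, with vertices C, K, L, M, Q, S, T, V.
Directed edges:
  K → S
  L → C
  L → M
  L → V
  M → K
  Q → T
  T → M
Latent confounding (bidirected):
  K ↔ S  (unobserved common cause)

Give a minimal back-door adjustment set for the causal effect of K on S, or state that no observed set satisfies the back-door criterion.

K→S: no observed back-door set.

desc(K)\{K}={S}; candidates ⊆ {C,L,M,Q,T,V}.
K↔S: latent back-door arc(s) into K.
size 0: {}; under {} K still reaches {C,L,M,Q,S,T,V} ∋ S.
size 1: {C}, {L}, {M} …(+3); under {C} K still reaches {L,M,Q,S,T,V} ∋ S.
size 2: {C,L}, {C,M}, {C,Q} …(+12); under {C,L} K still reaches {M,Q,S,T} ∋ S.
K↔S cannot be blocked by any observed set — no back-door set.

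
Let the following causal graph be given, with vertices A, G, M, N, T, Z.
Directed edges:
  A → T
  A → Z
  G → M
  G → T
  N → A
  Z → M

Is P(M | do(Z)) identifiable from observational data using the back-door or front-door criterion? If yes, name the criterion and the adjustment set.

P(M|do(Z)): backdoor, adjust for ∅.

desc(Z)\{Z}={M}; candidates ⊆ {A,G,N,T}.
∅: Z⊥M given ∅ in G with Z→· removed — back-door holds.
P(M|do(Z)) = P(M|Z) — no adjustment needed.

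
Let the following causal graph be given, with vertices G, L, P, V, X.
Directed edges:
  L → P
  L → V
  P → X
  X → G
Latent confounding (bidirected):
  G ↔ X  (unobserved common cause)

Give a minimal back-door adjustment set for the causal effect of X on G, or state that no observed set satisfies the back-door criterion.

desc(X)\{X}={G}; candidates ⊆ {L,P,V}.
X↔G: latent back-door arc(s) into X.
size 0: {}; under {} X still reaches {G,L,P,V} ∋ G.
size 1: {L}, {P}, {V}; under {L} X still reaches {G,P} ∋ G.
size 2: {L,P}, {L,V}, {P,V}; under {L,P} X still reaches {G} ∋ G.
X↔G cannot be blocked by any observed set — no back-door set.

X→G: no observed back-door set.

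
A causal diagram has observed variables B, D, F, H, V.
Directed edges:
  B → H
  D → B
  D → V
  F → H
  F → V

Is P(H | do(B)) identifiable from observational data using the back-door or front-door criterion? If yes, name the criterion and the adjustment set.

desc(B)\{B}={H}; candidates ⊆ {D,F,V}.
∅: B⊥H given ∅ in G with B→· removed — back-door holds.
P(H|do(B)) = P(H|B) — no adjustment needed.

P(H|do(B)): backdoor, adjust for ∅.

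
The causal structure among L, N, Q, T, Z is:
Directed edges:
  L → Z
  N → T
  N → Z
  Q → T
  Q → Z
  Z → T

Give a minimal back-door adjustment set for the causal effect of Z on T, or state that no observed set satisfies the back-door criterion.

desc(Z)\{Z}={T}; candidates ⊆ {L,N,Q}.
size 0: {}; under {} Z still reaches {L,N,Q,T} ∋ T.
size 1: {L}, {N}, {Q}; under {L} Z still reaches {N,Q,T} ∋ T.
{N,Q}: Z⊥T given {N,Q} in G with Z→· removed — back-door holds.

Z→T: minimal back-door set {N, Q}.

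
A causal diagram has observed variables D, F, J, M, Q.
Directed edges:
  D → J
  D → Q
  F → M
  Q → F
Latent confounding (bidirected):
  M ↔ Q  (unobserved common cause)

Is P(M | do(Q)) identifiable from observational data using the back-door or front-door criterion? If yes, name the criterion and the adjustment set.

desc(Q)\{Q}={F,M}; candidates ⊆ {D,J}.
Q↔M: latent back-door arc(s) into Q.
size 0: {}; under {} Q still reaches {D,J,M} ∋ M.
size 1: {D}, {J}; under {D} Q still reaches {M} ∋ M.
size 2: {D,J}; under {D,J} Q still reaches {M} ∋ M.
Q↔M cannot be blocked by any observed set — no back-door set.
{F}: (i) intercepts every directed Q→M path; (ii) no back-door Q→{F}; (iii) {Q} blocks every back-door {F}→M. Front-door holds.
P(M|do(Q)) = Σ_{F} P(F|Q) Σ_{Q'} P(M|F,Q')P(Q').

P(M|do(Q)): frontdoor, adjust for {F}.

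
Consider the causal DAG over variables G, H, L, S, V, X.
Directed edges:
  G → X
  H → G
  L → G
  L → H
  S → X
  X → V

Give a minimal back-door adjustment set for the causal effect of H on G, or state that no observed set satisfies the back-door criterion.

desc(H)\{H}={G,V,X}; candidates ⊆ {L,S}.
size 0: {}; under {} H still reaches {G,L,V,X} ∋ G.
{L}: H⊥G given {L} in G with H→· removed — back-door holds.

H→G: minimal back-door set {L}.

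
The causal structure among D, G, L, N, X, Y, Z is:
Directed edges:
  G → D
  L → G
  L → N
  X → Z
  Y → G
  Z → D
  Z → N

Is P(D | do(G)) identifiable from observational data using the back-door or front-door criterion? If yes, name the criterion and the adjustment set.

desc(G)\{G}={D}; candidates ⊆ {L,N,X,Y,Z}.
∅: G⊥D given ∅ in G with G→· removed — back-door holds.
P(D|do(G)) = P(D|G) — no adjustment needed.

P(D|do(G)): backdoor, adjust for ∅.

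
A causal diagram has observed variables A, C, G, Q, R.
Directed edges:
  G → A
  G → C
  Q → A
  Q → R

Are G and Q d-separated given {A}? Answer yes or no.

Bayes-Ball from G | {A} reaches {C,Q,R}.
Q ∈ reach(G|{A}) ⇒ G ⊥̸ Q | {A}.

No — G and Q are d-connected given {A}.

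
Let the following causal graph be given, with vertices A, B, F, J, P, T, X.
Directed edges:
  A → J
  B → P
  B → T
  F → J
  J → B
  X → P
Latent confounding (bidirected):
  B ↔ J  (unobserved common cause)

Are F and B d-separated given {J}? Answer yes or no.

No — F and B are d-connected given {J}.

Bayes-Ball from F | {J} reaches {A,B,P,T}.
B ∈ reach(F|{J}) ⇒ F ⊥̸ B | {J}.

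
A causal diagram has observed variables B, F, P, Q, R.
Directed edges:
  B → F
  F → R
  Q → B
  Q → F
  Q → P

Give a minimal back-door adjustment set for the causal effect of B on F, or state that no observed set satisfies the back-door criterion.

B→F: minimal back-door set {Q}.

desc(B)\{B}={F,R}; candidates ⊆ {P,Q}.
size 0: {}; under {} B still reaches {F,P,Q,R} ∋ F.
{Q}: B⊥F given {Q} in G with B→· removed — back-door holds.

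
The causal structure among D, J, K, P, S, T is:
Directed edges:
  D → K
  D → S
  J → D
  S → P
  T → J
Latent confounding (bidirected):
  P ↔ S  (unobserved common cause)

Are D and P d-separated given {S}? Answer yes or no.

No — D and P are d-connected given {S}.

Bayes-Ball from D | {S} reaches {J,K,P,T}.
P ∈ reach(D|{S}) ⇒ D ⊥̸ P | {S}.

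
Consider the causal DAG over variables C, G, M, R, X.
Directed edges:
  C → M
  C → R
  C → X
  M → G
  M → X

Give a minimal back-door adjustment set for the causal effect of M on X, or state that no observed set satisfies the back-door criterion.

desc(M)\{M}={G,X}; candidates ⊆ {C,R}.
size 0: {}; under {} M still reaches {C,R,X} ∋ X.
{C}: M⊥X given {C} in G with M→· removed — back-door holds.

M→X: minimal back-door set {C}.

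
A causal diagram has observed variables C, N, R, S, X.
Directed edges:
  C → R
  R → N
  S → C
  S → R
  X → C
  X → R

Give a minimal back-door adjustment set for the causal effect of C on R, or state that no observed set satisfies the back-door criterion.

C→R: minimal back-door set {S, X}.

desc(C)\{C}={N,R}; candidates ⊆ {S,X}.
size 0: {}; under {} C still reaches {N,R,S,X} ∋ R.
size 1: {S}, {X}; under {S} C still reaches {N,R,X} ∋ R.
{S,X}: C⊥R given {S,X} in G with C→· removed — back-door holds.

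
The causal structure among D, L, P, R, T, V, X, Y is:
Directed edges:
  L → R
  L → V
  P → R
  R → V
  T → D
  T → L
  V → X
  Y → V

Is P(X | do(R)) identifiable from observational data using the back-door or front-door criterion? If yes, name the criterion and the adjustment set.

P(X|do(R)): backdoor, adjust for {L}.

desc(R)\{R}={V,X}; candidates ⊆ {D,L,P,T,Y}.
size 0: {}; under {} R still reaches {D,L,P,T,V,X} ∋ X.
{L}: R⊥X given {L} in G with R→· removed — back-door holds.
P(X|do(R)) = Σ_{L} P(X|R,L)·P(L).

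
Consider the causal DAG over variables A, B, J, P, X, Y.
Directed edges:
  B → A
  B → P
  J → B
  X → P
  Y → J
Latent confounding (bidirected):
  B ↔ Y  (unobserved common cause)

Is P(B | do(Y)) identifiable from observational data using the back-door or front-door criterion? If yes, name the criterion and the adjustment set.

P(B|do(Y)): frontdoor, adjust for {J}.

desc(Y)\{Y}={A,B,J,P}; candidates ⊆ {X}.
Y↔B: latent back-door arc(s) into Y.
size 0: {}; under {} Y still reaches {A,B,P} ∋ B.
size 1: {X}; under {X} Y still reaches {A,B,P} ∋ B.
Y↔B cannot be blocked by any observed set — no back-door set.
{J}: (i) intercepts every directed Y→B path; (ii) no back-door Y→{J}; (iii) {Y} blocks every back-door {J}→B. Front-door holds.
P(B|do(Y)) = Σ_{J} P(J|Y) Σ_{Y'} P(B|J,Y')P(Y').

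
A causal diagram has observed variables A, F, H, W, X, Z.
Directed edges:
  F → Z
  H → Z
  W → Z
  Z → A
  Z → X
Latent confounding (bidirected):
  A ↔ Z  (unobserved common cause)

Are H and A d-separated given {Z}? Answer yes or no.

No — H and A are d-connected given {Z}.

Bayes-Ball from H | {Z} reaches {A,F,W}.
A ∈ reach(H|{Z}) ⇒ H ⊥̸ A | {Z}.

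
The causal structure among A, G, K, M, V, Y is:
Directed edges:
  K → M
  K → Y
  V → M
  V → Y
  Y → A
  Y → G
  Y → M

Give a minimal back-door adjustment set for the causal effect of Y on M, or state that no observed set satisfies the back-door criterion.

Y→M: minimal back-door set {K, V}.

desc(Y)\{Y}={A,G,M}; candidates ⊆ {K,V}.
size 0: {}; under {} Y still reaches {K,M,V} ∋ M.
size 1: {K}, {V}; under {K} Y still reaches {M,V} ∋ M.
{K,V}: Y⊥M given {K,V} in G with Y→· removed — back-door holds.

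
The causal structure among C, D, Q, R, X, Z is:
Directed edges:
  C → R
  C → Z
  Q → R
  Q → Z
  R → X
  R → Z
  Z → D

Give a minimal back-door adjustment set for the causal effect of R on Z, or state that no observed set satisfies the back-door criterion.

desc(R)\{R}={D,X,Z}; candidates ⊆ {C,Q}.
size 0: {}; under {} R still reaches {C,D,Q,Z} ∋ Z.
size 1: {C}, {Q}; under {C} R still reaches {D,Q,Z} ∋ Z.
{C,Q}: R⊥Z given {C,Q} in G with R→· removed — back-door holds.

R→Z: minimal back-door set {C, Q}.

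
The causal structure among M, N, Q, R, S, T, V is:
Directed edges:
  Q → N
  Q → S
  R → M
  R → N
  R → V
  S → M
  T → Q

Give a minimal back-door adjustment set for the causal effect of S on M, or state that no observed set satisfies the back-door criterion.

desc(S)\{S}={M}; candidates ⊆ {N,Q,R,T,V}.
∅: S⊥M given ∅ in G with S→· removed — back-door holds.

S→M: minimal back-door set ∅.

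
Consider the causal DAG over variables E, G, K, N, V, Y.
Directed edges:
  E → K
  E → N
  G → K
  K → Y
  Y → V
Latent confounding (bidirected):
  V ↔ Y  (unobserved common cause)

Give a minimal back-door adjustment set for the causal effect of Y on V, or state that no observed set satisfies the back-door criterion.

Y→V: no observed back-door set.

desc(Y)\{Y}={V}; candidates ⊆ {E,G,K,N}.
Y↔V: latent back-door arc(s) into Y.
size 0: {}; under {} Y still reaches {E,G,K,N,V} ∋ V.
size 1: {E}, {G}, {K} …(+1); under {E} Y still reaches {G,K,V} ∋ V.
size 2: {E,G}, {E,K}, {E,N} …(+3); under {E,G} Y still reaches {K,V} ∋ V.
Y↔V cannot be blocked by any observed set — no back-door set.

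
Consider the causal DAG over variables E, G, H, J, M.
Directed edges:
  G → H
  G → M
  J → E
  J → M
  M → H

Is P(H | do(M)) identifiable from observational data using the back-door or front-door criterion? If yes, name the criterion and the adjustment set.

desc(M)\{M}={H}; candidates ⊆ {E,G,J}.
size 0: {}; under {} M still reaches {E,G,H,J} ∋ H.
{G}: M⊥H given {G} in G with M→· removed — back-door holds.
P(H|do(M)) = Σ_{G} P(H|M,G)·P(G).

P(H|do(M)): backdoor, adjust for {G}.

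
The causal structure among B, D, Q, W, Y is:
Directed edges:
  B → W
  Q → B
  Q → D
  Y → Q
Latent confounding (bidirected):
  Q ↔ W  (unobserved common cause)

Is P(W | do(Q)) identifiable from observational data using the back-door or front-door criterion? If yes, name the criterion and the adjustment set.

desc(Q)\{Q}={B,D,W}; candidates ⊆ {Y}.
Q↔W: latent back-door arc(s) into Q.
size 0: {}; under {} Q still reaches {W,Y} ∋ W.
size 1: {Y}; under {Y} Q still reaches {W} ∋ W.
Q↔W cannot be blocked by any observed set — no back-door set.
{B}: (i) intercepts every directed Q→W path; (ii) no back-door Q→{B}; (iii) {Q} blocks every back-door {B}→W. Front-door holds.
P(W|do(Q)) = Σ_{B} P(B|Q) Σ_{Q'} P(W|B,Q')P(Q').

P(W|do(Q)): frontdoor, adjust for {B}.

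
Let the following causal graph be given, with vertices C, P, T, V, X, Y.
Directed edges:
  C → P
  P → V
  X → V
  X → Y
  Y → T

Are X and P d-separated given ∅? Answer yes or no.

Yes — X ⊥ P | ∅.

Bayes-Ball from X | ∅ reaches {T,V,Y}.
P ∉ reach(X|∅) ⇒ X ⊥ P | ∅.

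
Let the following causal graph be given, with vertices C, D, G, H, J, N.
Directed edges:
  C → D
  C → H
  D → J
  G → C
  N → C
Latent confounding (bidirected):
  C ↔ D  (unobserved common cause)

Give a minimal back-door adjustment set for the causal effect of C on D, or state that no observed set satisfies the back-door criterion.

C→D: no observed back-door set.

desc(C)\{C}={D,H,J}; candidates ⊆ {G,N}.
C↔D: latent back-door arc(s) into C.
size 0: {}; under {} C still reaches {D,G,J,N} ∋ D.
size 1: {G}, {N}; under {G} C still reaches {D,J,N} ∋ D.
size 2: {G,N}; under {G,N} C still reaches {D,J} ∋ D.
C↔D cannot be blocked by any observed set — no back-door set.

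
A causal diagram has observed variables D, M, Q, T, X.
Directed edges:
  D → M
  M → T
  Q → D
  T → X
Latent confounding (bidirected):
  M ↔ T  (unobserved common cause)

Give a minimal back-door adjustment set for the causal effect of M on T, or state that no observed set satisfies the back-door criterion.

M→T: no observed back-door set.

desc(M)\{M}={T,X}; candidates ⊆ {D,Q}.
M↔T: latent back-door arc(s) into M.
size 0: {}; under {} M still reaches {D,Q,T,X} ∋ T.
size 1: {D}, {Q}; under {D} M still reaches {T,X} ∋ T.
size 2: {D,Q}; under {D,Q} M still reaches {T,X} ∋ T.
M↔T cannot be blocked by any observed set — no back-door set.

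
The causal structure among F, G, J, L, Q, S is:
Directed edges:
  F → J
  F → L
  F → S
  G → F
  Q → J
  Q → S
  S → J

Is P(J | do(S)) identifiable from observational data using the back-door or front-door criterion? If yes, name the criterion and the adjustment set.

P(J|do(S)): backdoor, adjust for {F, Q}.

desc(S)\{S}={J}; candidates ⊆ {F,G,L,Q}.
size 0: {}; under {} S still reaches {F,G,J,L,Q} ∋ J.
size 1: {F}, {G}, {L} …(+1); under {F} S still reaches {J,Q} ∋ J.
{F,Q}: S⊥J given {F,Q} in G with S→· removed — back-door holds.
P(J|do(S)) = Σ_{F,Q} P(J|S,F,Q)·P(F,Q).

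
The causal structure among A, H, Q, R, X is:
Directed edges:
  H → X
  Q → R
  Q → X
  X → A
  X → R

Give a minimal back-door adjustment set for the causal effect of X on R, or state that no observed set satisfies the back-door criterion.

desc(X)\{X}={A,R}; candidates ⊆ {H,Q}.
size 0: {}; under {} X still reaches {H,Q,R} ∋ R.
{Q}: X⊥R given {Q} in G with X→· removed — back-door holds.

X→R: minimal back-door set {Q}.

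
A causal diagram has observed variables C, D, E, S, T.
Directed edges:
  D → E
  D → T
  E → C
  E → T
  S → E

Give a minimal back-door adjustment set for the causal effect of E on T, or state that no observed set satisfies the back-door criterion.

desc(E)\{E}={C,T}; candidates ⊆ {D,S}.
size 0: {}; under {} E still reaches {D,S,T} ∋ T.
{D}: E⊥T given {D} in G with E→· removed — back-door holds.

E→T: minimal back-door set {D}.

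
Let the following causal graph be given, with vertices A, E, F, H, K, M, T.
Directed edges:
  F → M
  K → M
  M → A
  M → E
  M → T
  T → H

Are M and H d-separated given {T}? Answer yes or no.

Bayes-Ball from M | {T} reaches {A,E,F,K}.
H ∉ reach(M|{T}) ⇒ M ⊥ H | {T}.

Yes — M ⊥ H | {T}.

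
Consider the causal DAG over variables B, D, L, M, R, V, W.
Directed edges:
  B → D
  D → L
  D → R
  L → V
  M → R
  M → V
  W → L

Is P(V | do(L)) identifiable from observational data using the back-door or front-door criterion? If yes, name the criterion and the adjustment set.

P(V|do(L)): backdoor, adjust for ∅.

desc(L)\{L}={V}; candidates ⊆ {B,D,M,R,W}.
∅: L⊥V given ∅ in G with L→· removed — back-door holds.
P(V|do(L)) = P(V|L) — no adjustment needed.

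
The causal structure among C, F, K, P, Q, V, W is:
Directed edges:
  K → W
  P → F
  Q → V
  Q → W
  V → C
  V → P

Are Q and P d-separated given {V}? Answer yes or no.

Bayes-Ball from Q | {V} reaches {W}.
P ∉ reach(Q|{V}) ⇒ Q ⊥ P | {V}.

Yes — Q ⊥ P | {V}.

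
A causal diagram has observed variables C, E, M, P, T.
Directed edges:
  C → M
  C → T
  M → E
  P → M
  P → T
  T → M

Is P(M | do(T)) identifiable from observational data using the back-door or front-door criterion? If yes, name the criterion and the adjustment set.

desc(T)\{T}={E,M}; candidates ⊆ {C,P}.
size 0: {}; under {} T still reaches {C,E,M,P} ∋ M.
size 1: {C}, {P}; under {C} T still reaches {E,M,P} ∋ M.
{C,P}: T⊥M given {C,P} in G with T→· removed — back-door holds.
P(M|do(T)) = Σ_{C,P} P(M|T,C,P)·P(C,P).

P(M|do(T)): backdoor, adjust for {C, P}.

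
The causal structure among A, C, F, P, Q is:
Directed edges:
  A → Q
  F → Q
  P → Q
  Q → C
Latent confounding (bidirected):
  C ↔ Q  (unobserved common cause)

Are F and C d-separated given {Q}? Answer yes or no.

Bayes-Ball from F | {Q} reaches {A,C,P}.
C ∈ reach(F|{Q}) ⇒ F ⊥̸ C | {Q}.

No — F and C are d-connected given {Q}.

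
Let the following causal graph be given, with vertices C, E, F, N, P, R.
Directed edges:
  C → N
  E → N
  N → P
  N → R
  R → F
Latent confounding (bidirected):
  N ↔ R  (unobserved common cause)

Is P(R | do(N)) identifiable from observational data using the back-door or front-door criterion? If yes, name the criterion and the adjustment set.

P(R|do(N)): not identifiable (no BD/FD set).

desc(N)\{N}={F,P,R}; candidates ⊆ {C,E}.
N↔R: latent back-door arc(s) into N.
size 0: {}; under {} N still reaches {C,E,F,R} ∋ R.
size 1: {C}, {E}; under {C} N still reaches {E,F,R} ∋ R.
size 2: {C,E}; under {C,E} N still reaches {F,R} ∋ R.
N↔R cannot be blocked by any observed set — no back-door set.
No mediator lies on a directed N→…→R path.
Neither criterion identifies P(R|do(N)) in this graph.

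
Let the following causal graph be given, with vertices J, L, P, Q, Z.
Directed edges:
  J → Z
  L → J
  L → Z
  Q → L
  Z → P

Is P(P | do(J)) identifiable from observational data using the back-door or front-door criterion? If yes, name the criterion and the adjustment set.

P(P|do(J)): backdoor, adjust for {L}.

desc(J)\{J}={P,Z}; candidates ⊆ {L,Q}.
size 0: {}; under {} J still reaches {L,P,Q,Z} ∋ P.
{L}: J⊥P given {L} in G with J→· removed — back-door holds.
P(P|do(J)) = Σ_{L} P(P|J,L)·P(L).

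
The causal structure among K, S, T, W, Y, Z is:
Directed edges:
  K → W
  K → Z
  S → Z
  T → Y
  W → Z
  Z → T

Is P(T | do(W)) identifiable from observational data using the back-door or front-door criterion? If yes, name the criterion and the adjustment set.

desc(W)\{W}={T,Y,Z}; candidates ⊆ {K,S}.
size 0: {}; under {} W still reaches {K,T,Y,Z} ∋ T.
{K}: W⊥T given {K} in G with W→· removed — back-door holds.
P(T|do(W)) = Σ_{K} P(T|W,K)·P(K).

P(T|do(W)): backdoor, adjust for {K}.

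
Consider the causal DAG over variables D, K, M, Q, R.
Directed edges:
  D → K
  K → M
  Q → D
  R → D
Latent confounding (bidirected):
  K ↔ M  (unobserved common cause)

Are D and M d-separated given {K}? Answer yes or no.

No — D and M are d-connected given {K}.

Bayes-Ball from D | {K} reaches {M,Q,R}.
M ∈ reach(D|{K}) ⇒ D ⊥̸ M | {K}.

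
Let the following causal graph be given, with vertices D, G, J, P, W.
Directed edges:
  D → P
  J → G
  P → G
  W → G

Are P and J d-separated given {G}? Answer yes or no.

No — P and J are d-connected given {G}.

Bayes-Ball from P | {G} reaches {D,J,W}.
J ∈ reach(P|{G}) ⇒ P ⊥̸ J | {G}.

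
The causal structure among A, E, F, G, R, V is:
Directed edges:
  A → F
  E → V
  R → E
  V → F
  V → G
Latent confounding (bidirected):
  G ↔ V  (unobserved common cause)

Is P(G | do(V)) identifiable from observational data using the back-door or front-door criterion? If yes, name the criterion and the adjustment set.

P(G|do(V)): not identifiable (no BD/FD set).

desc(V)\{V}={F,G}; candidates ⊆ {A,E,R}.
V↔G: latent back-door arc(s) into V.
size 0: {}; under {} V still reaches {E,G,R} ∋ G.
size 1: {A}, {E}, {R}; under {A} V still reaches {E,G,R} ∋ G.
size 2: {A,E}, {A,R}, {E,R}; under {A,E} V still reaches {G} ∋ G.
V↔G cannot be blocked by any observed set — no back-door set.
No mediator lies on a directed V→…→G path.
Neither criterion identifies P(G|do(V)) in this graph.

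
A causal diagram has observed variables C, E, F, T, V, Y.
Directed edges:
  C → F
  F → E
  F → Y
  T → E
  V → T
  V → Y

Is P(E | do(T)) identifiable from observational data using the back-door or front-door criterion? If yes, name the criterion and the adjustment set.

P(E|do(T)): backdoor, adjust for ∅.

desc(T)\{T}={E}; candidates ⊆ {C,F,V,Y}.
∅: T⊥E given ∅ in G with T→· removed — back-door holds.
P(E|do(T)) = P(E|T) — no adjustment needed.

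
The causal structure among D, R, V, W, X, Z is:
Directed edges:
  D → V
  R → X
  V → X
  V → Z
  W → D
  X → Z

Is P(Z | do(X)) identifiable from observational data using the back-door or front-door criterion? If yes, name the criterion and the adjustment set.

desc(X)\{X}={Z}; candidates ⊆ {D,R,V,W}.
size 0: {}; under {} X still reaches {D,R,V,W,Z} ∋ Z.
{V}: X⊥Z given {V} in G with X→· removed — back-door holds.
P(Z|do(X)) = Σ_{V} P(Z|X,V)·P(V).

P(Z|do(X)): backdoor, adjust for {V}.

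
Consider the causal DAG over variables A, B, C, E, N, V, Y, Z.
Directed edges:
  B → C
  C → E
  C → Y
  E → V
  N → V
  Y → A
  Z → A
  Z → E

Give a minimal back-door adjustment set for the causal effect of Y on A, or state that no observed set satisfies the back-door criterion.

Y→A: minimal back-door set ∅.

desc(Y)\{Y}={A}; candidates ⊆ {B,C,E,N,V,Z}.
∅: Y⊥A given ∅ in G with Y→· removed — back-door holds.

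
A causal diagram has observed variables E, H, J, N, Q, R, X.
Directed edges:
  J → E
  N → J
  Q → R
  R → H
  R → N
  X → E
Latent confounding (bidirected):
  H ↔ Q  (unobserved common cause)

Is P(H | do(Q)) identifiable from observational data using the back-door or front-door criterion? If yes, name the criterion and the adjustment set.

desc(Q)\{Q}={E,H,J,N,R}; candidates ⊆ {X}.
Q↔H: latent back-door arc(s) into Q.
size 0: {}; under {} Q still reaches {H} ∋ H.
size 1: {X}; under {X} Q still reaches {H} ∋ H.
Q↔H cannot be blocked by any observed set — no back-door set.
{R}: (i) intercepts every directed Q→H path; (ii) no back-door Q→{R}; (iii) {Q} blocks every back-door {R}→H. Front-door holds.
P(H|do(Q)) = Σ_{R} P(R|Q) Σ_{Q'} P(H|R,Q')P(Q').

P(H|do(Q)): frontdoor, adjust for {R}.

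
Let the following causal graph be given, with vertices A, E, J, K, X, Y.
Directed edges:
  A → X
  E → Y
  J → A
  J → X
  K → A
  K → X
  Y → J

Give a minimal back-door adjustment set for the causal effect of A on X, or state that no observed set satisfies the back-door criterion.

A→X: minimal back-door set {J, K}.

desc(A)\{A}={X}; candidates ⊆ {E,J,K,Y}.
size 0: {}; under {} A still reaches {E,J,K,X,Y} ∋ X.
size 1: {E}, {J}, {K} …(+1); under {E} A still reaches {J,K,X,Y} ∋ X.
{J,K}: A⊥X given {J,K} in G with A→· removed — back-door holds.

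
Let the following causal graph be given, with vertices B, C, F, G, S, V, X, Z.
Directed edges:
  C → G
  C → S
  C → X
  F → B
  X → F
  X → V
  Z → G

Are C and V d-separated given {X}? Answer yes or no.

Yes — C ⊥ V | {X}.

Bayes-Ball from C | {X} reaches {G,S}.
V ∉ reach(C|{X}) ⇒ C ⊥ V | {X}.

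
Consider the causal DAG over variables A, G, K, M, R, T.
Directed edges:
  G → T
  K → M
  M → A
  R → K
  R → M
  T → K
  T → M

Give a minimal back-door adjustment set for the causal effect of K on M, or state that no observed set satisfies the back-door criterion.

desc(K)\{K}={A,M}; candidates ⊆ {G,R,T}.
size 0: {}; under {} K still reaches {A,G,M,R,T} ∋ M.
size 1: {G}, {R}, {T}; under {G} K still reaches {A,M,R,T} ∋ M.
{R,T}: K⊥M given {R,T} in G with K→· removed — back-door holds.

K→M: minimal back-door set {R, T}.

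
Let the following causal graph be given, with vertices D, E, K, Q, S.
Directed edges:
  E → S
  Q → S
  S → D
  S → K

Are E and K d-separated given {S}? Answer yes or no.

Yes — E ⊥ K | {S}.

Bayes-Ball from E | {S} reaches {Q}.
K ∉ reach(E|{S}) ⇒ E ⊥ K | {S}.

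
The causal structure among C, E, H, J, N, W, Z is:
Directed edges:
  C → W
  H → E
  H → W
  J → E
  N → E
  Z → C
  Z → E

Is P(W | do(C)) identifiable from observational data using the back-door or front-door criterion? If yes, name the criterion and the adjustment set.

P(W|do(C)): backdoor, adjust for ∅.

desc(C)\{C}={W}; candidates ⊆ {E,H,J,N,Z}.
∅: C⊥W given ∅ in G with C→· removed — back-door holds.
P(W|do(C)) = P(W|C) — no adjustment needed.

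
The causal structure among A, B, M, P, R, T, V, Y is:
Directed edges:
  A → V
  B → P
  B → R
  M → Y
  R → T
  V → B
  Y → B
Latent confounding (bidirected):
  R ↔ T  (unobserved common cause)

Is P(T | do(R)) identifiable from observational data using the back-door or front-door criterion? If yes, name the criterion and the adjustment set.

P(T|do(R)): not identifiable (no BD/FD set).

desc(R)\{R}={T}; candidates ⊆ {A,B,M,P,V,Y}.
R↔T: latent back-door arc(s) into R.
size 0: {}; under {} R still reaches {A,B,M,P,T,V,Y} ∋ T.
size 1: {A}, {B}, {M} …(+3); under {A} R still reaches {B,M,P,T,V,Y} ∋ T.
size 2: {A,B}, {A,M}, {A,P} …(+12); under {A,B} R still reaches {T} ∋ T.
R↔T cannot be blocked by any observed set — no back-door set.
No mediator lies on a directed R→…→T path.
Neither criterion identifies P(T|do(R)) in this graph.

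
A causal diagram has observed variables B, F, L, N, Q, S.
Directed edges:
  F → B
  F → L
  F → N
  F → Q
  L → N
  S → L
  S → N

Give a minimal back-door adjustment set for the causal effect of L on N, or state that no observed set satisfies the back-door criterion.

L→N: minimal back-door set {F, S}.

desc(L)\{L}={N}; candidates ⊆ {B,F,Q,S}.
size 0: {}; under {} L still reaches {B,F,N,Q,S} ∋ N.
size 1: {B}, {F}, {Q} …(+1); under {B} L still reaches {F,N,Q,S} ∋ N.
{F,S}: L⊥N given {F,S} in G with L→· removed — back-door holds.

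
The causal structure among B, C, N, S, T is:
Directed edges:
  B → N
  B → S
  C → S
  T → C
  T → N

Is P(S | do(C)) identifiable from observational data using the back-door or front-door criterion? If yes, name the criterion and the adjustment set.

P(S|do(C)): backdoor, adjust for ∅.

desc(C)\{C}={S}; candidates ⊆ {B,N,T}.
∅: C⊥S given ∅ in G with C→· removed — back-door holds.
P(S|do(C)) = P(S|C) — no adjustment needed.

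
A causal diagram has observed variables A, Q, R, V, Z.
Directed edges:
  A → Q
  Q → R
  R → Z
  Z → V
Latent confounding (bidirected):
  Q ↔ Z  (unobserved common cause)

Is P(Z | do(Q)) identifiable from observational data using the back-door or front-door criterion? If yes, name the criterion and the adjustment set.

P(Z|do(Q)): frontdoor, adjust for {R}.

desc(Q)\{Q}={R,V,Z}; candidates ⊆ {A}.
Q↔Z: latent back-door arc(s) into Q.
size 0: {}; under {} Q still reaches {A,V,Z} ∋ Z.
size 1: {A}; under {A} Q still reaches {V,Z} ∋ Z.
Q↔Z cannot be blocked by any observed set — no back-door set.
{R}: (i) intercepts every directed Q→Z path; (ii) no back-door Q→{R}; (iii) {Q} blocks every back-door {R}→Z. Front-door holds.
P(Z|do(Q)) = Σ_{R} P(R|Q) Σ_{Q'} P(Z|R,Q')P(Q').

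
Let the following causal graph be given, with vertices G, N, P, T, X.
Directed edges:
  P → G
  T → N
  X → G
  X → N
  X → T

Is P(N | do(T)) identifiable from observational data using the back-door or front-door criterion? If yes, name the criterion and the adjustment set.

desc(T)\{T}={N}; candidates ⊆ {G,P,X}.
size 0: {}; under {} T still reaches {G,N,X} ∋ N.
{X}: T⊥N given {X} in G with T→· removed — back-door holds.
P(N|do(T)) = Σ_{X} P(N|T,X)·P(X).

P(N|do(T)): backdoor, adjust for {X}.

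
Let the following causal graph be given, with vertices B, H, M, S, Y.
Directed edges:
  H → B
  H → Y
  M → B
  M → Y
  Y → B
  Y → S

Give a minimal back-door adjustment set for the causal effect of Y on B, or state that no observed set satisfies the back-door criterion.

desc(Y)\{Y}={B,S}; candidates ⊆ {H,M}.
size 0: {}; under {} Y still reaches {B,H,M} ∋ B.
size 1: {H}, {M}; under {H} Y still reaches {B,M} ∋ B.
{H,M}: Y⊥B given {H,M} in G with Y→· removed — back-door holds.

Y→B: minimal back-door set {H, M}.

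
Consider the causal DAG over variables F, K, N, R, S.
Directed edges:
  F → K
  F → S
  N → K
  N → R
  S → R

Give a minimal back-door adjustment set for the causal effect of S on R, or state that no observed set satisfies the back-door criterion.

S→R: minimal back-door set ∅.

desc(S)\{S}={R}; candidates ⊆ {F,K,N}.
∅: S⊥R given ∅ in G with S→· removed — back-door holds.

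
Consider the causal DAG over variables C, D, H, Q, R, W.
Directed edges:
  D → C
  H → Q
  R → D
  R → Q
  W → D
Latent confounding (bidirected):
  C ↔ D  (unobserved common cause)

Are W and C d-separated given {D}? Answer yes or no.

No — W and C are d-connected given {D}.

Bayes-Ball from W | {D} reaches {C,Q,R}.
C ∈ reach(W|{D}) ⇒ W ⊥̸ C | {D}.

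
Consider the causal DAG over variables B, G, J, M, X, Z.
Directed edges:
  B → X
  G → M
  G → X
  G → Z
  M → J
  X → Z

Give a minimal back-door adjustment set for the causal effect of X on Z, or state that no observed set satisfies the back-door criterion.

X→Z: minimal back-door set {G}.

desc(X)\{X}={Z}; candidates ⊆ {B,G,J,M}.
size 0: {}; under {} X still reaches {B,G,J,M,Z} ∋ Z.
{G}: X⊥Z given {G} in G with X→· removed — back-door holds.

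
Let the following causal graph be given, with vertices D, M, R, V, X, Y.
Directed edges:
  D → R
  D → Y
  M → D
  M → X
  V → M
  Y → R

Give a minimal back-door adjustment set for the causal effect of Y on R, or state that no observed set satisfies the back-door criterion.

Y→R: minimal back-door set {D}.

desc(Y)\{Y}={R}; candidates ⊆ {D,M,V,X}.
size 0: {}; under {} Y still reaches {D,M,R,V,X} ∋ R.
{D}: Y⊥R given {D} in G with Y→· removed — back-door holds.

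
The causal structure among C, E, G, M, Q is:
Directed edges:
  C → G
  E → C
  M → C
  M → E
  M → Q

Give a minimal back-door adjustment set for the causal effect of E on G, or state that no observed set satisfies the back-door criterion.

E→G: minimal back-door set {M}.

desc(E)\{E}={C,G}; candidates ⊆ {M,Q}.
size 0: {}; under {} E still reaches {C,G,M,Q} ∋ G.
{M}: E⊥G given {M} in G with E→· removed — back-door holds.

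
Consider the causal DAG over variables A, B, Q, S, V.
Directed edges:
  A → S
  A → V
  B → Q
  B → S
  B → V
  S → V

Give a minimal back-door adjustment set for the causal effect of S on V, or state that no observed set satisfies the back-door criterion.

S→V: minimal back-door set {A, B}.

desc(S)\{S}={V}; candidates ⊆ {A,B,Q}.
size 0: {}; under {} S still reaches {A,B,Q,V} ∋ V.
size 1: {A}, {B}, {Q}; under {A} S still reaches {B,Q,V} ∋ V.
{A,B}: S⊥V given {A,B} in G with S→· removed — back-door holds.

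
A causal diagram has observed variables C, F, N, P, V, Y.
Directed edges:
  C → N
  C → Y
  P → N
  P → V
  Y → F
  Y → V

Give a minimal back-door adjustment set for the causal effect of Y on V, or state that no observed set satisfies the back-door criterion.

Y→V: minimal back-door set ∅.

desc(Y)\{Y}={F,V}; candidates ⊆ {C,N,P}.
∅: Y⊥V given ∅ in G with Y→· removed — back-door holds.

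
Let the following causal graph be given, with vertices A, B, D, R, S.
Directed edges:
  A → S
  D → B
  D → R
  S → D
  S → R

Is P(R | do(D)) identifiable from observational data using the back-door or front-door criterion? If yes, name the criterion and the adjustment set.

P(R|do(D)): backdoor, adjust for {S}.

desc(D)\{D}={B,R}; candidates ⊆ {A,S}.
size 0: {}; under {} D still reaches {A,R,S} ∋ R.
{S}: D⊥R given {S} in G with D→· removed — back-door holds.
P(R|do(D)) = Σ_{S} P(R|D,S)·P(S).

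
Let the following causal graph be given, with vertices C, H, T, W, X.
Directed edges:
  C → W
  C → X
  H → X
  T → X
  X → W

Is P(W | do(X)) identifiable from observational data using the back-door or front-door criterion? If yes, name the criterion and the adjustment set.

desc(X)\{X}={W}; candidates ⊆ {C,H,T}.
size 0: {}; under {} X still reaches {C,H,T,W} ∋ W.
{C}: X⊥W given {C} in G with X→· removed — back-door holds.
P(W|do(X)) = Σ_{C} P(W|X,C)·P(C).

P(W|do(X)): backdoor, adjust for {C}.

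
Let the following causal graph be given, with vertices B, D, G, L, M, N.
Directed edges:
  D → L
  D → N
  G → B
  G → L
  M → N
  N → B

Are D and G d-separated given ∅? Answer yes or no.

Bayes-Ball from D | ∅ reaches {B,L,N}.
G ∉ reach(D|∅) ⇒ D ⊥ G | ∅.

Yes — D ⊥ G | ∅.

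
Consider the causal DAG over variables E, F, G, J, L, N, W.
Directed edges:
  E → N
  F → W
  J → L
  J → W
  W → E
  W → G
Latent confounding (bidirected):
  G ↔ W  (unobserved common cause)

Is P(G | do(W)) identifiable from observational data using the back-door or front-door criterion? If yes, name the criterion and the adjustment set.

desc(W)\{W}={E,G,N}; candidates ⊆ {F,J,L}.
W↔G: latent back-door arc(s) into W.
size 0: {}; under {} W still reaches {F,G,J,L} ∋ G.
size 1: {F}, {J}, {L}; under {F} W still reaches {G,J,L} ∋ G.
size 2: {F,J}, {F,L}, {J,L}; under {F,J} W still reaches {G} ∋ G.
W↔G cannot be blocked by any observed set — no back-door set.
No mediator lies on a directed W→…→G path.
Neither criterion identifies P(G|do(W)) in this graph.

P(G|do(W)): not identifiable (no BD/FD set).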